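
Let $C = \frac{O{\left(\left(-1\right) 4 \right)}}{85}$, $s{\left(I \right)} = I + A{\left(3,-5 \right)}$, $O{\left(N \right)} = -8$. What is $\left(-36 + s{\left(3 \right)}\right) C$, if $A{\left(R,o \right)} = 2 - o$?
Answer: $\frac{208}{85} \approx 2.4471$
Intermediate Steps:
$s{\left(I \right)} = 7 + I$ ($s{\left(I \right)} = I + \left(2 - -5\right) = I + \left(2 + 5\right) = I + 7 = 7 + I$)
$C = - \frac{8}{85} \approx -0.094118$
$\left(-36 + s{\left(3 \right)}\right) C = \left(-36 + \left(7 + 3\right)\right) \left(- \frac{8}{85}\right) = \left(-36 + 10\right) \left(- \frac{8}{85}\right) = \left(-26\right) \left(- \frac{8}{85}\right) = \frac{208}{85}$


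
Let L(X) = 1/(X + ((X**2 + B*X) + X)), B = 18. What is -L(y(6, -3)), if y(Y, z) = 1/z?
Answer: 9/59 ≈ 0.15254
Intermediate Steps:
y(Y, z) = 1/z
L(X) = 1/(X**2 + 20*X) (L(X) = 1/(X + ((X**2 + 18*X) + X)) = 1/(X + (X**2 + 19*X)) = 1/(X**2 + 20*X))
-L(y(6, -3)) = -1/((1/(-3))*(20 + 1/(-3))) = -1/((-1/3)*(20 - 1/3)) = -(-3)/59/3 = -(-3)*3/59 = -1*(-9/59) = 9/59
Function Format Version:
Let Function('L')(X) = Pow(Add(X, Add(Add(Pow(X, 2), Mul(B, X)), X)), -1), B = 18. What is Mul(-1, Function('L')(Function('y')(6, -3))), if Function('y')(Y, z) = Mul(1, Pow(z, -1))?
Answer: Rational(9, 59) ≈ 0.15254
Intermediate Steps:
Function('y')(Y, z) = Pow(z, -1)
Function('L')(X) = Pow(Add(Pow(X, 2), Mul(20, X)), -1) (Function('L')(X) = Pow(Add(X, Add(Add(Pow(X, 2), Mul(18, X)), X)), -1) = Pow(Add(X, Add(Pow(X, 2), Mul(19, X))), -1) = Pow(Add(Pow(X, 2), Mul(20, X)), -1))
Mul(-1, Function('L')(Function('y')(6, -3))) = Mul(-1, Mul(Pow(Pow(-3, -1), -1), Pow(Add(20, Pow(-3, -1)), -1))) = Mul(-1, Mul(Pow(Rational(-1, 3), -1), Pow(Add(20, Rational(-1, 3)), -1))) = Mul(-1, Mul(-3, Pow(Rational(59, 3), -1))) = Mul(-1, Mul(-3, Rational(3, 59))) = Mul(-1, Rational(-9, 59)) = Rational(9, 59)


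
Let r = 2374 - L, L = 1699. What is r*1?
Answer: 675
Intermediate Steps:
r = 675 (r = 2374 - 1*1699 = 2374 - 1699 = 675)
r*1 = 675*1 = 675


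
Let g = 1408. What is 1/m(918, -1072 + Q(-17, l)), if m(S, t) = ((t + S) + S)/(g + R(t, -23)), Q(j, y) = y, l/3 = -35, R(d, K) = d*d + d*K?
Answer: 1413808/659 ≈ 2145.4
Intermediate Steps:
R(d, K) = d**2 + K*d
l = -105 (l = 3*(-35) = -105)
m(S, t) = (t + 2*S)/(1408 + t*(-23 + t)) (m(S, t) = ((t + S) + S)/(1408 + t*(-23 + t)) = ((S + t) + S)/(1408 + t*(-23 + t)) = (t + 2*S)/(1408 + t*(-23 + t)))
1/m(918, -1072 + Q(-17, l)) = 1/(((-1072 - 105) + 2*918)/(1408 + (-1072 - 105)*(-23 + (-1072 - 105)))) = 1/((-1177 + 1836)/(1408 - 1177*(-23 - 1177))) = 1/(659/(1408 - 1177*(-1200))) = 1/(659/(1408 + 1412400)) = 1/(659/1413808) = 1413808/659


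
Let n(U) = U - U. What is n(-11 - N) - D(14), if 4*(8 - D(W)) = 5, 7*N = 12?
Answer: -27/4 ≈ -6.7500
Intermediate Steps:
N = 12/7 (N = (1/7)*12 = 12/7 ≈ 1.7143)
D(W) = 27/4 (D(W) = 8 - 1/4*5 = 8 - 5/4 = 27/4)
n(U) = 0
n(-11 - N) - D(14) = 0 - 1*27/4 = 0 - 27/4 = -27/4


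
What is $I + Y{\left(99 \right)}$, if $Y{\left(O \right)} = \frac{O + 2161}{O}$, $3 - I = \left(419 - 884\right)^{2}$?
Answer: $- \frac{21403718}{99} \approx -2.162 \cdot 10^{5}$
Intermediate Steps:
$I = -216222$ ($I = 3 - \left(419 - 884\right)^{2} = 3 - \left(-465\right)^{2} = 3 - 216225 = -216222$)
$Y{\left(O \right)} = \frac{2161 + O}{O}$
$I + Y{\left(99 \right)} = -216222 + \frac{2161 + 99}{99} = -216222 + \frac{1}{99} \cdot 2260 = -216222 + \frac{2260}{99} = - \frac{21403718}{99}$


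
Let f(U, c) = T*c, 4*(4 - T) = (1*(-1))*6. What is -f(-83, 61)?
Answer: -671/2 ≈ -335.50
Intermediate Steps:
T = 11/2 (T = 4 - 1*(-1)*6/4 = 4 - (-1)*6/4 = 4 - ¼*(-6) = 4 + 3/2 = 11/2 ≈ 5.5000)
f(U, c) = 11*c/2
-f(-83, 61) = -11*61/2 = -1*671/2 = -671/2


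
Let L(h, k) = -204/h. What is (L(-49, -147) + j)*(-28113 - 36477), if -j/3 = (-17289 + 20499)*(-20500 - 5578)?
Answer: -794807469473760/49 ≈ -1.6221e+13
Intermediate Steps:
j = 251131140 (j = -3*(-17289 + 20499)*(-20500 - 5578) = -9630*(-26078) = -3*(-83710380) = 251131140)
(L(-49, -147) + j)*(-28113 - 36477) = (-204/(-49) + 251131140)*(-28113 - 36477) = (-204*(-1/49) + 251131140)*(-64590) = (204/49 + 251131140)*(-64590) = (12305426064/49)*(-64590) = -794807469473760/49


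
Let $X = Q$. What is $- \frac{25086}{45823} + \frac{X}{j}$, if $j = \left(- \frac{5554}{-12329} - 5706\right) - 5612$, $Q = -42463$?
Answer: $\frac{20489195252273}{6393869597964} \approx 3.2045$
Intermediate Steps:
$j = - \frac{139534068}{12329}$ ($j = \left(\left(-5554\right) \left(- \frac{1}{12329}\right) - 5706\right) - 5612 = \left(\frac{5554}{12329} - 5706\right) - 5612 = - \frac{70343720}{12329} - 5612 = - \frac{139534068}{12329} \approx -11318.0$)
$X = -42463$
$- \frac{25086}{45823} + \frac{X}{j} = - \frac{25086}{45823} - \frac{42463}{- \frac{139534068}{12329}} = \left(-25086\right) \frac{1}{45823} - - \frac{523526327}{139534068} = - \frac{25086}{45823} + \frac{523526327}{139534068} = \frac{20489195252273}{6393869597964}$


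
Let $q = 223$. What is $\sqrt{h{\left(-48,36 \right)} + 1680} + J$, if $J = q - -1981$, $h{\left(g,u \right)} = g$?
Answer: $2204 + 4 \sqrt{102} \approx 2244.4$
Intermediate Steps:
$J = 2204$ ($J = 223 - -1981 = 223 + 1981 = 2204$)
$\sqrt{h{\left(-48,36 \right)} + 1680} + J = \sqrt{-48 + 1680} + 2204 = \sqrt{1632} + 2204 = 4 \sqrt{102} + 2204 = 2204 + 4 \sqrt{102}$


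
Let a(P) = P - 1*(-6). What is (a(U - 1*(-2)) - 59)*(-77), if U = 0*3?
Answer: 3927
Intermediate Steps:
U = 0
a(P) = 6 + P (a(P) = P + 6 = 6 + P)
(a(U - 1*(-2)) - 59)*(-77) = ((6 + (0 - 1*(-2))) - 59)*(-77) = ((6 + (0 + 2)) - 59)*(-77) = ((6 + 2) - 59)*(-77) = (8 - 59)*(-77) = -51*(-77) = 3927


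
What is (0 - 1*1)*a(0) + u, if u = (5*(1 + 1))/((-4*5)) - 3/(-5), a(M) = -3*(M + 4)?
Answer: 121/10 ≈ 12.100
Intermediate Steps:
a(M) = -12 - 3*M (a(M) = -3*(4 + M) = -12 - 3*M)
u = ⅒ (u = (5*2)/(-20) - 3*(-⅕) = 10*(-1/20) + ⅗ = -½ + ⅗ = ⅒ ≈ 0.10000)
(0 - 1*1)*a(0) + u = (0 - 1*1)*(-12 - 3*0) + ⅒ = (0 - 1)*(-12 + 0) + ⅒ = -1*(-12) + ⅒ = 12 + ⅒ = 121/10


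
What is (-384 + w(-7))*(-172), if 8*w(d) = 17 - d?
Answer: 65532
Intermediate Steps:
w(d) = 17/8 - d/8 (w(d) = (17 - d)/8 = 17/8 - d/8)
(-384 + w(-7))*(-172) = (-384 + (17/8 - ⅛*(-7)))*(-172) = (-384 + (17/8 + 7/8))*(-172) = (-384 + 3)*(-172) = -381*(-172) = 65532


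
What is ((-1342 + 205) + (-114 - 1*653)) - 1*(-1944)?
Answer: 40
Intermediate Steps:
((-1342 + 205) + (-114 - 1*653)) - 1*(-1944) = (-1137 + (-114 - 653)) + 1944 = (-1137 - 767) + 1944 = -1904 + 1944 = 40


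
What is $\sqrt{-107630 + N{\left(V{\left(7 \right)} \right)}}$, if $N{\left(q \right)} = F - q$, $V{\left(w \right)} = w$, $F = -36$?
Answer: $i \sqrt{107673} \approx 328.14 i$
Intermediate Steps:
$N{\left(q \right)} = -36 - q$
$\sqrt{-107630 + N{\left(V{\left(7 \right)} \right)}} = \sqrt{-107630 - 43} = \sqrt{-107673} = i \sqrt{107673}$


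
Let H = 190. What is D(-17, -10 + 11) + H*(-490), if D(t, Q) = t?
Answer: -93117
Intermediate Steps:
D(-17, -10 + 11) + H*(-490) = -17 + 190*(-490) = -17 - 93100 = -93117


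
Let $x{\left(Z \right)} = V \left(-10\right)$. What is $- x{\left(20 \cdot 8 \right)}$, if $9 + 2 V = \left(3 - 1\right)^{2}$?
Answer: $-25$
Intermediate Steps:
$V = - \frac{5}{2}$ ($V = - \frac{9}{2} + \frac{\left(3 - 1\right)^{2}}{2} = - \frac{9}{2} + \frac{2^{2}}{2} = - \frac{9}{2} + \frac{1}{2} \cdot 4 = - \frac{9}{2} + 2 = - \frac{5}{2} \approx -2.5$)
$x{\left(Z \right)} = 25$ ($x{\left(Z \right)} = \left(- \frac{5}{2}\right) \left(-10\right) = 25$)
$- x{\left(20 \cdot 8 \right)} = \left(-1\right) 25 = -25$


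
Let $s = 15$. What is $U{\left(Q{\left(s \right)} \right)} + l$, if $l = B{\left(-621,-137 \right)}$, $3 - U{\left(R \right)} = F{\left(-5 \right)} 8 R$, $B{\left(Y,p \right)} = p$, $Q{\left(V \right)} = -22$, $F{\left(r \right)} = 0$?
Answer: $-134$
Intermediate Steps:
$U{\left(R \right)} = 3$ ($U{\left(R \right)} = 3 - 0 \cdot 8 R = 3 - 0 R = 3 - 0 = 3 + 0 = 3$)
$l = -137$
$U{\left(Q{\left(s \right)} \right)} + l = 3 - 137 = -134$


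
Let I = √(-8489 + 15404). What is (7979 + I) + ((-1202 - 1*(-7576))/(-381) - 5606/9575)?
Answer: 29044823489/3648075 + √6915 ≈ 8044.8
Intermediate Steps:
I = √6915 ≈ 83.156
(7979 + I) + ((-1202 - 1*(-7576))/(-381) - 5606/9575) = (7979 + √6915) + ((-1202 - 1*(-7576))/(-381) - 5606/9575) = (7979 + √6915) + ((-1202 + 7576)*(-1/381) - 5606*1/9575) = (7979 + √6915) + (6374*(-1/381) - 5606/9575) = (7979 + √6915) + (-6374/381 - 5606/9575) = (7979 + √6915) - 63166936/3648075 = 29044823489/3648075 + √6915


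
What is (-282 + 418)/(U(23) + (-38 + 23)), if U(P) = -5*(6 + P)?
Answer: -17/20 ≈ -0.85000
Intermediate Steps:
U(P) = -30 - 5*P
(-282 + 418)/(U(23) + (-38 + 23)) = (-282 + 418)/((-30 - 5*23) + (-38 + 23)) = 136/((-30 - 115) - 15) = 136/(-145 - 15) = 136/(-160) = 136*(-1/160) = -17/20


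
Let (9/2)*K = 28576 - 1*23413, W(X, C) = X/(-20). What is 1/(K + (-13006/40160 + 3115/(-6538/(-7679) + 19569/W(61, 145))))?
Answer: 1847160143760/2117813278347199 ≈ 0.00087220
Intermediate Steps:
W(X, C) = -X/20 (W(X, C) = X*(-1/20) = -X/20)
K = 3442/3 (K = 2*(28576 - 1*23413)/9 = 2*(28576 - 23413)/9 = (2/9)*5163 = 3442/3 ≈ 1147.3)
1/(K + (-13006/40160 + 3115/(-6538/(-7679) + 19569/W(61, 145)))) = 1/(3442/3 + (-13006/40160 + 3115/(-6538/(-7679) + 19569/((-1/20*61))))) = 1/(3442/3 + (-13006*1/40160 + 3115/(-6538*(-1/7679) + 19569/(-61/20)))) = 1/(3442/3 + (-6503/20080 + 3115/(934/1097 + 19569*(-20/61)))) = 1/(3442/3 + (-6503/20080 + 3115/(934/1097 - 391380/61))) = 1/(3442/3 + (-6503/20080 + 3115/(-429286886/66917))) = 1/(3442/3 + (-6503/20080 + 3115*(-66917/429286886))) = 1/(3442/3 + (-6503/20080 - 29778065/61326698)) = 1/(3442/3 - 498375531147/615720047920) = 1/(2117813278347199/1847160143760) = 1847160143760/2117813278347199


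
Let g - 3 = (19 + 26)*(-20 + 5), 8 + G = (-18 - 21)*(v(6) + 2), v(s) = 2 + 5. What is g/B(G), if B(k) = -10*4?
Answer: 84/5 ≈ 16.800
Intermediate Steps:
v(s) = 7
G = -359 (G = -8 + (-18 - 21)*(7 + 2) = -8 - 39*9 = -8 - 351 = -359)
B(k) = -40
g = -672 (g = 3 + (19 + 26)*(-20 + 5) = 3 + 45*(-15) = 3 - 675 = -672)
g/B(G) = -672/(-40) = -672*(-1/40) = 84/5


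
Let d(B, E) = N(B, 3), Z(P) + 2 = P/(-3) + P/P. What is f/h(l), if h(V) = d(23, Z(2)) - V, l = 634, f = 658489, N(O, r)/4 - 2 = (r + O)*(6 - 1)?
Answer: -658489/106 ≈ -6212.2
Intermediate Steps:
N(O, r) = 8 + 20*O + 20*r (N(O, r) = 8 + 4*((r + O)*(6 - 1)) = 8 + 4*((O + r)*5) = 8 + 4*(5*O + 5*r) = 8 + (20*O + 20*r) = 8 + 20*O + 20*r)
Z(P) = -1 - P/3 (Z(P) = -2 + (P/(-3) + P/P) = -2 + (P*(-1/3) + 1) = -2 + (-P/3 + 1) = -2 + (1 - P/3) = -1 - P/3)
d(B, E) = 68 + 20*B (d(B, E) = 8 + 20*B + 20*3 = 8 + 20*B + 60 = 68 + 20*B)
h(V) = 528 - V (h(V) = (68 + 20*23) - V = (68 + 460) - V = 528 - V)
f/h(l) = 658489/(528 - 1*634) = 658489/(528 - 634) = 658489/(-106) = 658489*(-1/106) = -658489/106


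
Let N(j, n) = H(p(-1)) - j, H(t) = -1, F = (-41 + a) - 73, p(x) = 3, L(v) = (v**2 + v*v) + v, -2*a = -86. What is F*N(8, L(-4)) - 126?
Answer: 513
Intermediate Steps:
a = 43 (a = -1/2*(-86) = 43)
L(v) = v + 2*v**2 (L(v) = (v**2 + v**2) + v = 2*v**2 + v = v + 2*v**2)
F = -71 (F = (-41 + 43) - 73 = 2 - 73 = -71)
N(j, n) = -1 - j
F*N(8, L(-4)) - 126 = -71*(-1 - 1*8) - 126 = -71*(-1 - 8) - 126 = -71*(-9) - 126 = 639 - 126 = 513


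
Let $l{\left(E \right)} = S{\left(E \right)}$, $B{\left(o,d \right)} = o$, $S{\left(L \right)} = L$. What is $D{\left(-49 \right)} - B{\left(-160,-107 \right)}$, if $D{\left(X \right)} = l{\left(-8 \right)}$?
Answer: $152$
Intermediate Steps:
$l{\left(E \right)} = E$
$D{\left(X \right)} = -8$
$D{\left(-49 \right)} - B{\left(-160,-107 \right)} = -8 - -160 = -8 + 160 = 152$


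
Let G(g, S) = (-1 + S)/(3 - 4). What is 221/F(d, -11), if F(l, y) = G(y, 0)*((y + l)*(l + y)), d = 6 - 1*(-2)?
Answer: 221/9 ≈ 24.556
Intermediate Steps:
G(g, S) = 1 - S (G(g, S) = (-1 + S)/(-1) = (-1 + S)*(-1) = 1 - S)
d = 8 (d = 6 + 2 = 8)
F(l, y) = (l + y)² (F(l, y) = (1 - 1*0)*((y + l)*(l + y)) = (1 + 0)*((l + y)*(l + y)) = 1*(l + y)² = (l + y)²)
221/F(d, -11) = 221/((8 - 11)²) = 221/((-3)²) = 221/9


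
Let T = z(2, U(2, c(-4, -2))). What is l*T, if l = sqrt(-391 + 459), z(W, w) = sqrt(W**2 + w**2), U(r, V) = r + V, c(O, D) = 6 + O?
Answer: 4*sqrt(85) ≈ 36.878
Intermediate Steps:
U(r, V) = V + r
T = 2*sqrt(5) (T = sqrt(2**2 + ((6 - 4) + 2)**2) = sqrt(4 + (2 + 2)**2) = sqrt(4 + 4**2) = sqrt(4 + 16) = sqrt(20) = 2*sqrt(5) ≈ 4.4721)
l = 2*sqrt(17) (l = sqrt(68) = 2*sqrt(17) ≈ 8.2462)
l*T = (2*sqrt(17))*(2*sqrt(5)) = 4*sqrt(85)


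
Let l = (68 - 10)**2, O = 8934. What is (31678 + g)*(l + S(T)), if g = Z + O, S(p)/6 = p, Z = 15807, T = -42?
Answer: 175575928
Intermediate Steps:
S(p) = 6*p
g = 24741 (g = 15807 + 8934 = 24741)
l = 3364 (l = 58**2 = 3364)
(31678 + g)*(l + S(T)) = (31678 + 24741)*(3364 + 6*(-42)) = 56419*(3364 - 252) = 56419*3112 = 175575928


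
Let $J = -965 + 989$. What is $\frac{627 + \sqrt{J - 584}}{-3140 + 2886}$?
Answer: $- \frac{627}{254} - \frac{2 i \sqrt{35}}{127} \approx -2.4685 - 0.093167 i$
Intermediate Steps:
$J = 24$
$\frac{627 + \sqrt{J - 584}}{-3140 + 2886} = \frac{627 + \sqrt{24 - 584}}{-3140 + 2886} = \frac{627 + \sqrt{-560}}{-254} = \left(627 + 4 i \sqrt{35}\right) \left(- \frac{1}{254}\right) = - \frac{627}{254} - \frac{2 i \sqrt{35}}{127}$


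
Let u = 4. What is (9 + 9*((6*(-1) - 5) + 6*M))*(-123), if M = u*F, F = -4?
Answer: 117342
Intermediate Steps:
M = -16 (M = 4*(-4) = -16)
(9 + 9*((6*(-1) - 5) + 6*M))*(-123) = (9 + 9*((6*(-1) - 5) + 6*(-16)))*(-123) = (9 + 9*((-6 - 5) - 96))*(-123) = (9 + 9*(-11 - 96))*(-123) = (9 + 9*(-107))*(-123) = (9 - 963)*(-123) = -954*(-123) = 117342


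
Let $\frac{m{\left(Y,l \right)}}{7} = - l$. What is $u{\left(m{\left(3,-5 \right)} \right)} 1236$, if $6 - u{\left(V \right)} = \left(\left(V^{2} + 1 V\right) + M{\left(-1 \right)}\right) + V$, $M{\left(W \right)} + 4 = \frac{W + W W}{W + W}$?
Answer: $-1588260$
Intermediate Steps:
$M{\left(W \right)} = -4 + \frac{W + W^{2}}{2 W}$ ($M{\left(W \right)} = -4 + \frac{W + W W}{W + W} = -4 + \frac{W + W^{2}}{2 W}$)
$m{\left(Y,l \right)} = - 7 l$ ($m{\left(Y,l \right)} = 7 \left(- l\right) = - 7 l$)
$u{\left(V \right)} = 10 - V^{2} - 2 V$ ($u{\left(V \right)} = 6 - \left(\left(\left(V^{2} + 1 V\right) + \left(- \frac{7}{2} + \frac{1}{2} \left(-1\right)\right)\right) + V\right) = 6 - \left(\left(\left(V^{2} + V\right) - 4\right) + V\right) = 6 - \left(\left(\left(V + V^{2}\right) - 4\right) + V\right) = 6 - \left(\left(-4 + V + V^{2}\right) + V\right) = 6 - \left(-4 + V^{2} + 2 V\right) = 10 - V^{2} - 2 V$)
$u{\left(m{\left(3,-5 \right)} \right)} 1236 = \left(10 - \left(\left(-7\right) \left(-5\right)\right)^{2} - 2 \left(\left(-7\right) \left(-5\right)\right)\right) 1236 = \left(10 - 35^{2} - 70\right) 1236 = \left(10 - 1225 - 70\right) 1236 = \left(-1285\right) 1236 = -1588260$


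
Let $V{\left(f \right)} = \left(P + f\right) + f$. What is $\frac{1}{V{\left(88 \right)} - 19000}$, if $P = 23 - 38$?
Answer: $- \frac{1}{18839} \approx -5.3081 \cdot 10^{-5}$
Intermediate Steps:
$P = -15$
$V{\left(f \right)} = -15 + 2 f$ ($V{\left(f \right)} = \left(-15 + f\right) + f = -15 + 2 f$)
$\frac{1}{V{\left(88 \right)} - 19000} = \frac{1}{\left(-15 + 2 \cdot 88\right) - 19000} = \frac{1}{\left(-15 + 176\right) - 19000} = \frac{1}{161 - 19000} = \frac{1}{-18839} = - \frac{1}{18839}$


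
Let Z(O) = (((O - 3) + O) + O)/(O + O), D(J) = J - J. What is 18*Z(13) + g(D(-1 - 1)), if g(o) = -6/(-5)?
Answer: 1698/65 ≈ 26.123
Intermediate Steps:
D(J) = 0
g(o) = 6/5 (g(o) = -6*(-⅕) = 6/5)
Z(O) = (-3 + 3*O)/(2*O) (Z(O) = (((-3 + O) + O) + O)/((2*O)) = ((-3 + 2*O) + O)*(1/(2*O)) = (-3 + 3*O)*(1/(2*O)) = (-3 + 3*O)/(2*O))
18*Z(13) + g(D(-1 - 1)) = 18*((3/2)*(-1 + 13)/13) + 6/5 = 18*((3/2)*(1/13)*12) + 6/5 = 18*(18/13) + 6/5 = 324/13 + 6/5 = 1698/65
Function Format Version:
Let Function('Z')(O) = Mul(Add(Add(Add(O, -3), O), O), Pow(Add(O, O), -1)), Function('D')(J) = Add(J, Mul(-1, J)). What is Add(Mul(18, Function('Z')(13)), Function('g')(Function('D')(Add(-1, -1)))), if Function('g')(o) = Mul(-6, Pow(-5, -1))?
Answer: Rational(1698, 65) ≈ 26.123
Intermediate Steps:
Function('D')(J) = 0
Function('g')(o) = Rational(6, 5) (Function('g')(o) = Mul(-6, Rational(-1, 5)) = Rational(6, 5))
Function('Z')(O) = Mul(Rational(1, 2), Pow(O, -1), Add(-3, Mul(3, O))) (Function('Z')(O) = Mul(Add(Add(Add(-3, O), O), O), Pow(Mul(2, O), -1)) = Mul(Add(Add(-3, Mul(2, O)), O), Mul(Rational(1, 2), Pow(O, -1))) = Mul(Add(-3, Mul(3, O)), Mul(Rational(1, 2), Pow(O, -1))) = Mul(Rational(1, 2), Pow(O, -1), Add(-3, Mul(3, O))))
Add(Mul(18, Function('Z')(13)), Function('g')(Function('D')(Add(-1, -1)))) = Add(Mul(18, Mul(Rational(3, 2), Pow(13, -1), Add(-1, 13))), Rational(6, 5)) = Add(Mul(18, Mul(Rational(3, 2), Rational(1, 13), 12)), Rational(6, 5)) = Add(Mul(18, Rational(18, 13)), Rational(6, 5)) = Add(Rational(324, 13), Rational(6, 5)) = Rational(1698, 65)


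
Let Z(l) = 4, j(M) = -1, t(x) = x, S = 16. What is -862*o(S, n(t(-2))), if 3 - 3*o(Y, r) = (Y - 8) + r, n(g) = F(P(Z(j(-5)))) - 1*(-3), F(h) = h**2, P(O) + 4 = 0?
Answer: 6896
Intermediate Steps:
P(O) = -4 (P(O) = -4 + 0 = -4)
n(g) = 19 (n(g) = (-4)**2 - 1*(-3) = 16 + 3 = 19)
o(Y, r) = 11/3 - Y/3 - r/3 (o(Y, r) = 1 - ((Y - 8) + r)/3 = 1 - ((-8 + Y) + r)/3 = 1 - (-8 + Y + r)/3 = 1 + (8/3 - Y/3 - r/3) = 11/3 - Y/3 - r/3)
-862*o(S, n(t(-2))) = -862*(11/3 - 1/3*16 - 1/3*19) = -862*(11/3 - 16/3 - 19/3) = -862*(-8) = 6896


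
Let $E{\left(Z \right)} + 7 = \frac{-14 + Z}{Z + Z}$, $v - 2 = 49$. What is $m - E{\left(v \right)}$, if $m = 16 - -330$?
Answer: $\frac{35969}{102} \approx 352.64$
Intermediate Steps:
$v = 51$ ($v = 2 + 49 = 51$)
$E{\left(Z \right)} = -7 + \frac{-14 + Z}{2 Z}$ ($E{\left(Z \right)} = -7 + \frac{-14 + Z}{Z + Z} = -7 + \frac{-14 + Z}{2 Z}$)
$m = 346$ ($m = 16 + 330 = 346$)
$m - E{\left(v \right)} = 346 - \left(- \frac{13}{2} - \frac{7}{51}\right) = 346 - - \frac{677}{102} = 346 + \frac{677}{102} = \frac{35969}{102}$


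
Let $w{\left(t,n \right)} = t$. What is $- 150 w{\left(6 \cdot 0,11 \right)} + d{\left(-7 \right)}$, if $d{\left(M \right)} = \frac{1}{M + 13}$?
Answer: $\frac{1}{6} \approx 0.16667$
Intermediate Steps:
$d{\left(M \right)} = \frac{1}{13 + M}$
$- 150 w{\left(6 \cdot 0,11 \right)} + d{\left(-7 \right)} = - 150 \cdot 6 \cdot 0 + \frac{1}{13 - 7} = \left(-150\right) 0 + \frac{1}{6} = 0 + \frac{1}{6} = \frac{1}{6}$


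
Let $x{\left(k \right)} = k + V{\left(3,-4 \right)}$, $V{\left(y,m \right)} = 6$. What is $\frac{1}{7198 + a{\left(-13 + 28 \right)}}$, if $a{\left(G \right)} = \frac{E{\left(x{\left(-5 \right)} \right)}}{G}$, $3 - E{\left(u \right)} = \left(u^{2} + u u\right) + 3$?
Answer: $\frac{15}{107968} \approx 0.00013893$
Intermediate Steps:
$x{\left(k \right)} = 6 + k$ ($x{\left(k \right)} = k + 6 = 6 + k$)
$E{\left(u \right)} = - 2 u^{2}$ ($E{\left(u \right)} = 3 - \left(\left(u^{2} + u u\right) + 3\right) = 3 - \left(\left(u^{2} + u^{2}\right) + 3\right) = 3 - \left(2 u^{2} + 3\right) = 3 - \left(3 + 2 u^{2}\right) = - 2 u^{2}$)
$a{\left(G \right)} = - \frac{2}{G}$ ($a{\left(G \right)} = \frac{\left(-2\right) \left(6 - 5\right)^{2}}{G} = \frac{\left(-2\right) 1^{2}}{G} = \frac{\left(-2\right) 1}{G} = - \frac{2}{G}$)
$\frac{1}{7198 + a{\left(-13 + 28 \right)}} = \frac{1}{7198 - \frac{2}{-13 + 28}} = \frac{1}{7198 - \frac{2}{15}} = \frac{1}{\frac{107968}{15}} = \frac{15}{107968}$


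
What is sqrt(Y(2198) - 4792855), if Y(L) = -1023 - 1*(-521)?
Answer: I*sqrt(4793357) ≈ 2189.4*I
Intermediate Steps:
Y(L) = -502 (Y(L) = -1023 + 521 = -502)
sqrt(Y(2198) - 4792855) = sqrt(-502 - 4792855) = sqrt(-4793357) = I*sqrt(4793357)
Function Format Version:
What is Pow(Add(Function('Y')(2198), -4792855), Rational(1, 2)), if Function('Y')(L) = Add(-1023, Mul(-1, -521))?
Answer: Mul(I, Pow(4793357, Rational(1, 2))) ≈ Mul(2189.4, I)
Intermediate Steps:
Function('Y')(L) = -502 (Function('Y')(L) = Add(-1023, 521) = -502)
Pow(Add(Function('Y')(2198), -4792855), Rational(1, 2)) = Pow(Add(-502, -4792855), Rational(1, 2)) = Pow(-4793357, Rational(1, 2)) = Mul(I, Pow(4793357, Rational(1, 2)))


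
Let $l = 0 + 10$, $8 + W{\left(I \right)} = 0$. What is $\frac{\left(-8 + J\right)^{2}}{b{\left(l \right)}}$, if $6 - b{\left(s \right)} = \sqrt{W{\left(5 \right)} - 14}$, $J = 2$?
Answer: $\frac{108}{29} + \frac{18 i \sqrt{22}}{29} \approx 3.7241 + 2.9113 i$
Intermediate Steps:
$W{\left(I \right)} = -8$ ($W{\left(I \right)} = -8 + 0 = -8$)
$l = 10$
$b{\left(s \right)} = 6 - i \sqrt{22}$ ($b{\left(s \right)} = 6 - \sqrt{-8 - 14} = 6 - \sqrt{-22} = 6 - i \sqrt{22}$)
$\frac{\left(-8 + J\right)^{2}}{b{\left(l \right)}} = \frac{\left(-8 + 2\right)^{2}}{6 - i \sqrt{22}} = \frac{\left(-6\right)^{2}}{6 - i \sqrt{22}} = \frac{36}{6 - i \sqrt{22}}$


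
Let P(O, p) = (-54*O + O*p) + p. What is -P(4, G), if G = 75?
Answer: -159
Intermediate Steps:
P(O, p) = p - 54*O + O*p
-P(4, G) = -(75 - 54*4 + 4*75) = -(75 - 216 + 300) = -1*159 = -159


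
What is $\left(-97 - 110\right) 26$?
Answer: $-5382$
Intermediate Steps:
$\left(-97 - 110\right) 26 = \left(-207\right) 26 = -5382$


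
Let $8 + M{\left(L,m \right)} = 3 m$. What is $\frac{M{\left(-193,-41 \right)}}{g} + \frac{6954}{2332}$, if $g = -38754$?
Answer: $\frac{33725101}{11296791} \approx 2.9854$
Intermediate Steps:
$M{\left(L,m \right)} = -8 + 3 m$
$\frac{M{\left(-193,-41 \right)}}{g} + \frac{6954}{2332} = \frac{-8 + 3 \left(-41\right)}{-38754} + \frac{6954}{2332} = \left(-8 - 123\right) \left(- \frac{1}{38754}\right) + 6954 \cdot \frac{1}{2332} = \left(-131\right) \left(- \frac{1}{38754}\right) + \frac{3477}{1166} = \frac{131}{38754} + \frac{3477}{1166} = \frac{33725101}{11296791}$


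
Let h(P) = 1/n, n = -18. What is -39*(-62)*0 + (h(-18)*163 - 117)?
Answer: -2269/18 ≈ -126.06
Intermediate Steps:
h(P) = -1/18 (h(P) = 1/(-18) = -1/18)
-39*(-62)*0 + (h(-18)*163 - 117) = -39*(-62)*0 + (-1/18*163 - 117) = 2418*0 + (-163/18 - 117) = 0 - 2269/18 = -2269/18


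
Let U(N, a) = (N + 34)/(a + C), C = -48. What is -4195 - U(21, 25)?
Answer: -96430/23 ≈ -4192.6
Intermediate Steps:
U(N, a) = (34 + N)/(-48 + a) (U(N, a) = (N + 34)/(a - 48) = (34 + N)/(-48 + a))
-4195 - U(21, 25) = -4195 - (34 + 21)/(-48 + 25) = -4195 - 55/(-23) = -4195 - (-1)*55/23 = -4195 - 1*(-55/23) = -4195 + 55/23 = -96430/23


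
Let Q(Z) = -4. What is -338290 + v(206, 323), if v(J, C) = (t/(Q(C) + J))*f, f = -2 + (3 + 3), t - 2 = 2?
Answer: -34167282/101 ≈ -3.3829e+5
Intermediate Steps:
t = 4 (t = 2 + 2 = 4)
f = 4 (f = -2 + 6 = 4)
v(J, C) = 16/(-4 + J) (v(J, C) = (4/(-4 + J))*4 = 16/(-4 + J))
-338290 + v(206, 323) = -338290 + 16/(-4 + 206) = -338290 + 16/202 = -338290 + 16*(1/202) = -338290 + 8/101 = -34167282/101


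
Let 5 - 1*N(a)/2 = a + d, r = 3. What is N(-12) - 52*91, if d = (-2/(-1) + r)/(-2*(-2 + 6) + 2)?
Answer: -14089/3 ≈ -4696.3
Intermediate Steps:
d = -⅚ (d = (-2/(-1) + 3)/(-2*(-2 + 6) + 2) = (-2*(-1) + 3)/(-2*4 + 2) = (2 + 3)/(-8 + 2) = 5/(-6) = 5*(-⅙) = -⅚ ≈ -0.83333)
N(a) = 35/3 - 2*a (N(a) = 10 - 2*(a - ⅚) = 10 - 2*(-⅚ + a) = 10 + (5/3 - 2*a) = 35/3 - 2*a)
N(-12) - 52*91 = (35/3 - 2*(-12)) - 52*91 = (35/3 + 24) - 4732 = 107/3 - 4732 = -14089/3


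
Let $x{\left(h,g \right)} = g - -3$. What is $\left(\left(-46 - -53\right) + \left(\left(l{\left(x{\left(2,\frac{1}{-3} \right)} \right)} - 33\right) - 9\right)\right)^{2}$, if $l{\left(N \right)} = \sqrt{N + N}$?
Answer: $\frac{3691}{3} - \frac{280 \sqrt{3}}{3} \approx 1068.7$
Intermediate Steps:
$x{\left(h,g \right)} = 3 + g$ ($x{\left(h,g \right)} = g + 3 = 3 + g$)
$l{\left(N \right)} = \sqrt{2} \sqrt{N}$ ($l{\left(N \right)} = \sqrt{2 N} = \sqrt{2} \sqrt{N}$)
$\left(\left(-46 - -53\right) + \left(\left(l{\left(x{\left(2,\frac{1}{-3} \right)} \right)} - 33\right) - 9\right)\right)^{2} = \left(\left(-46 - -53\right) - \left(42 - \sqrt{2} \sqrt{3 + \frac{1}{-3}}\right)\right)^{2} = \left(\left(-46 + 53\right) - \left(42 - \sqrt{2} \sqrt{3 - \frac{1}{3}}\right)\right)^{2} = \left(7 - \left(42 - \sqrt{2} \sqrt{\frac{8}{3}}\right)\right)^{2} = \left(7 - \left(42 - \sqrt{2} \frac{2 \sqrt{6}}{3}\right)\right)^{2} = \left(7 - \left(42 - \frac{4 \sqrt{3}}{3}\right)\right)^{2} = \left(-35 + \frac{4 \sqrt{3}}{3}\right)^{2}$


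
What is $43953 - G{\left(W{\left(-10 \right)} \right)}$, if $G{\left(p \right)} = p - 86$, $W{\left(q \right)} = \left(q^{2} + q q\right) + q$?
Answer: $43849$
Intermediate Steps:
$W{\left(q \right)} = q + 2 q^{2}$ ($W{\left(q \right)} = \left(q^{2} + q^{2}\right) + q = 2 q^{2} + q = q + 2 q^{2}$)
$G{\left(p \right)} = -86 + p$
$43953 - G{\left(W{\left(-10 \right)} \right)} = 43953 - \left(-86 - 10 \left(1 + 2 \left(-10\right)\right)\right) = 43953 - \left(-86 - 10 \left(1 - 20\right)\right) = 43953 - \left(-86 - -190\right) = 43953 - \left(-86 + 190\right) = 43953 - 104 = 43849$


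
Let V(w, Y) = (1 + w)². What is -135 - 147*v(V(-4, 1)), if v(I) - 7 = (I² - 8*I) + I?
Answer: -3810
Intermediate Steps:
v(I) = 7 + I² - 7*I (v(I) = 7 + ((I² - 8*I) + I) = 7 + (I² - 7*I) = 7 + I² - 7*I)
-135 - 147*v(V(-4, 1)) = -135 - 147*(7 + ((1 - 4)²)² - 7*(1 - 4)²) = -135 - 147*(7 + ((-3)²)² - 7*(-3)²) = -135 - 147*(7 + 9² - 7*9) = -135 - 147*(7 + 81 - 63) = -135 - 147*25 = -135 - 3675 = -3810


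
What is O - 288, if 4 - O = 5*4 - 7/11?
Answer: -3337/11 ≈ -303.36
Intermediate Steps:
O = -169/11 (O = 4 - (5*4 - 7/11) = 4 - (20 - 7*1/11) = 4 - (20 - 7/11) = 4 - 1*213/11 = 4 - 213/11 = -169/11 ≈ -15.364)
O - 288 = -169/11 - 288 = -3337/11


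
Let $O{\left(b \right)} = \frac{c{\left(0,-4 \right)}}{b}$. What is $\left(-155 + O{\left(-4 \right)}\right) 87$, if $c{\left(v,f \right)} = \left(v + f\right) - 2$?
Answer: $- \frac{26709}{2} \approx -13355.0$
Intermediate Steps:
$c{\left(v,f \right)} = -2 + f + v$ ($c{\left(v,f \right)} = \left(f + v\right) - 2 = -2 + f + v$)
$O{\left(b \right)} = - \frac{6}{b}$ ($O{\left(b \right)} = \frac{-2 - 4 + 0}{b} = - \frac{6}{b}$)
$\left(-155 + O{\left(-4 \right)}\right) 87 = \left(-155 - \frac{6}{-4}\right) 87 = \left(-155 - - \frac{3}{2}\right) 87 = \left(-155 + \frac{3}{2}\right) 87 = \left(- \frac{307}{2}\right) 87 = - \frac{26709}{2}$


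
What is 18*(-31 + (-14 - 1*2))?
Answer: -846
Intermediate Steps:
18*(-31 + (-14 - 1*2)) = 18*(-31 + (-14 - 2)) = 18*(-31 - 16) = 18*(-47) = -846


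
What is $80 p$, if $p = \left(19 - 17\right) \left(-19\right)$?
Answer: $-3040$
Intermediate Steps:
$p = -38$ ($p = 2 \left(-19\right) = -38$)
$80 p = 80 \left(-38\right) = -3040$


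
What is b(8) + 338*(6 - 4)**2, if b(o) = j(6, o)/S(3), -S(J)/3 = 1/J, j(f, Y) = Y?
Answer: 1344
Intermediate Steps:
S(J) = -3/J
b(o) = -o (b(o) = o/((-3/3)) = o/((-3*1/3)) = o/(-1) = o*(-1) = -o)
b(8) + 338*(6 - 4)**2 = -1*8 + 338*(6 - 4)**2 = -8 + 338*2**2 = -8 + 338*4 = -8 + 1352 = 1344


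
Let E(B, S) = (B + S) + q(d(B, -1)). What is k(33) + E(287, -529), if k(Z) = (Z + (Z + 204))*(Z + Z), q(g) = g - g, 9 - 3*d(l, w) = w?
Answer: 17578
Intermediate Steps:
d(l, w) = 3 - w/3
q(g) = 0
E(B, S) = B + S (E(B, S) = (B + S) + 0 = B + S)
k(Z) = 2*Z*(204 + 2*Z) (k(Z) = (Z + (204 + Z))*(2*Z) = (204 + 2*Z)*(2*Z) = 2*Z*(204 + 2*Z))
k(33) + E(287, -529) = 4*33*(102 + 33) + (287 - 529) = 4*33*135 - 242 = 17820 - 242 = 17578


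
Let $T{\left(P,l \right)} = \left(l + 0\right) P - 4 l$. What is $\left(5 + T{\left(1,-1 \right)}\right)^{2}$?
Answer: $64$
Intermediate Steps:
$T{\left(P,l \right)} = - 4 l + P l$ ($T{\left(P,l \right)} = l P - 4 l = P l - 4 l = - 4 l + P l$)
$\left(5 + T{\left(1,-1 \right)}\right)^{2} = \left(5 - \left(-4 + 1\right)\right)^{2} = \left(5 - -3\right)^{2} = \left(5 + 3\right)^{2} = 8^{2} = 64$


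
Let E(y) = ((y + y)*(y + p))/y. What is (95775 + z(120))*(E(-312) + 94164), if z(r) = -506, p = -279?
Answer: 8858302158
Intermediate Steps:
E(y) = -558 + 2*y (E(y) = ((y + y)*(y - 279))/y = ((2*y)*(-279 + y))/y = (2*y*(-279 + y))/y = -558 + 2*y)
(95775 + z(120))*(E(-312) + 94164) = (95775 - 506)*((-558 + 2*(-312)) + 94164) = 95269*((-558 - 624) + 94164) = 95269*(-1182 + 94164) = 95269*92982 = 8858302158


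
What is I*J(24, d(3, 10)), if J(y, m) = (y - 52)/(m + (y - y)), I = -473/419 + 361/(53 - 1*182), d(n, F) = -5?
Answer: -5943728/270255 ≈ -21.993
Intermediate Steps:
I = -212276/54051 (I = -473*1/419 + 361/(53 - 182) = -473/419 + 361/(-129) = -473/419 + 361*(-1/129) = -473/419 - 361/129 = -212276/54051 ≈ -3.9273)
J(y, m) = (-52 + y)/m (J(y, m) = (-52 + y)/(m + 0) = (-52 + y)/m)
I*J(24, d(3, 10)) = -212276*(-52 + 24)/(54051*(-5)) = -(-212276)*(-28)/270255 = -212276/54051*28/5 = -5943728/270255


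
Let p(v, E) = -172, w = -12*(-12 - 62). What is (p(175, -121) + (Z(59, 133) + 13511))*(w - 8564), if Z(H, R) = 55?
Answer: -102812344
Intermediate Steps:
w = 888 (w = -12*(-74) = 888)
(p(175, -121) + (Z(59, 133) + 13511))*(w - 8564) = (-172 + (55 + 13511))*(888 - 8564) = (-172 + 13566)*(-7676) = 13394*(-7676) = -102812344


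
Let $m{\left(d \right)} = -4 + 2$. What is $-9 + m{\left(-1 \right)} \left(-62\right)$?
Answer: $115$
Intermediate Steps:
$m{\left(d \right)} = -2$
$-9 + m{\left(-1 \right)} \left(-62\right) = -9 - -124 = -9 + 124 = 115$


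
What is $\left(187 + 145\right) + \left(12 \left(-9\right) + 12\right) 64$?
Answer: $-5812$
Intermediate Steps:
$\left(187 + 145\right) + \left(12 \left(-9\right) + 12\right) 64 = 332 + \left(-108 + 12\right) 64 = 332 - 6144 = -5812$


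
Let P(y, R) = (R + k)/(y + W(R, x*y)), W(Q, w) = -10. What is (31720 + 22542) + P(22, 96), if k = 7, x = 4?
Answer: 651247/12 ≈ 54271.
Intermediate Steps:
P(y, R) = (7 + R)/(-10 + y) (P(y, R) = (R + 7)/(y - 10) = (7 + R)/(-10 + y))
(31720 + 22542) + P(22, 96) = (31720 + 22542) + (7 + 96)/(-10 + 22) = 54262 + 103/12 = 651247/12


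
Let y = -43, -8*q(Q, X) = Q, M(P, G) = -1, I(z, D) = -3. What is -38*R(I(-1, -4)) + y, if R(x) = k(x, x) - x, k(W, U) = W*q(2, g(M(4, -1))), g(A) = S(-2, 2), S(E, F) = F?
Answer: -371/2 ≈ -185.50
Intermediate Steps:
g(A) = 2
q(Q, X) = -Q/8
k(W, U) = -W/4 (k(W, U) = W*(-1/8*2) = W*(-1/4) = -W/4)
R(x) = -5*x/4 (R(x) = -x/4 - x = -5*x/4)
-38*R(I(-1, -4)) + y = -(-95)*(-3)/2 - 43 = -38*15/4 - 43 = -285/2 - 43 = -371/2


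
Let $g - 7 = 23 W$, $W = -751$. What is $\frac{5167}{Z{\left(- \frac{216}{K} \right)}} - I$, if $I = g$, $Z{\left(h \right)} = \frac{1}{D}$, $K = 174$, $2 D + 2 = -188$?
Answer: $-473599$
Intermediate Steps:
$D = -95$ ($D = -1 + \frac{1}{2} \left(-188\right) = -1 - 94 = -95$)
$Z{\left(h \right)} = - \frac{1}{95}$ ($Z{\left(h \right)} = \frac{1}{-95} = - \frac{1}{95}$)
$g = -17266$ ($g = 7 + 23 \left(-751\right) = 7 - 17273 = -17266$)
$I = -17266$
$\frac{5167}{Z{\left(- \frac{216}{K} \right)}} - I = \frac{5167}{- \frac{1}{95}} - -17266 = 5167 \left(-95\right) + 17266 = -490865 + 17266 = -473599$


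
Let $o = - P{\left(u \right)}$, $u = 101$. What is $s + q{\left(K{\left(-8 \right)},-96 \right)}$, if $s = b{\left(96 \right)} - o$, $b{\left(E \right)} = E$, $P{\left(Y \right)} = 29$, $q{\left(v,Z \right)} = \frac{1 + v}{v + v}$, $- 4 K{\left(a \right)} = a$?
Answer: $\frac{503}{4} \approx 125.75$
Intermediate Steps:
$K{\left(a \right)} = - \frac{a}{4}$
$q{\left(v,Z \right)} = \frac{1 + v}{2 v}$
$o = -29$ ($o = \left(-1\right) 29 = -29$)
$s = 125$ ($s = 96 - -29 = 96 + 29 = 125$)
$s + q{\left(K{\left(-8 \right)},-96 \right)} = 125 + \frac{1 - -2}{2 \left(\left(- \frac{1}{4}\right) \left(-8\right)\right)} = 125 + \frac{1 + 2}{2 \cdot 2} = 125 + \frac{1}{2} \cdot \frac{1}{2} \cdot 3 = 125 + \frac{3}{4} = \frac{503}{4}$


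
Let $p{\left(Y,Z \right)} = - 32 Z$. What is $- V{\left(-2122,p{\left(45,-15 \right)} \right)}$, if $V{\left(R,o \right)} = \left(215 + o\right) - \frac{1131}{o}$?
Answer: $- \frac{110823}{160} \approx -692.64$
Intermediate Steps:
$V{\left(R,o \right)} = 215 + o - \frac{1131}{o}$
$- V{\left(-2122,p{\left(45,-15 \right)} \right)} = - (215 - -480 - \frac{1131}{\left(-32\right) \left(-15\right)}) = - (215 + 480 - \frac{1131}{480}) = - (215 + 480 - \frac{377}{160}) = \left(-1\right) \frac{110823}{160} = - \frac{110823}{160}$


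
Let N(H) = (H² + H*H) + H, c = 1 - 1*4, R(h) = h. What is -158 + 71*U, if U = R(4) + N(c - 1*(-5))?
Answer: 836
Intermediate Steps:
c = -3 (c = 1 - 4 = -3)
N(H) = H + 2*H² (N(H) = (H² + H²) + H = 2*H² + H = H + 2*H²)
U = 14 (U = 4 + (-3 - 1*(-5))*(1 + 2*(-3 - 1*(-5))) = 4 + (-3 + 5)*(1 + 2*(-3 + 5)) = 4 + 2*(1 + 2*2) = 4 + 2*(1 + 4) = 4 + 2*5 = 4 + 10 = 14)
-158 + 71*U = -158 + 71*14 = -158 + 994 = 836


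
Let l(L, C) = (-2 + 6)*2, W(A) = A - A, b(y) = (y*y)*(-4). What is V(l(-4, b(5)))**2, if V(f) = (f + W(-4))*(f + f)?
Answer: 16384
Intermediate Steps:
b(y) = -4*y**2 (b(y) = y**2*(-4) = -4*y**2)
W(A) = 0
l(L, C) = 8 (l(L, C) = 4*2 = 8)
V(f) = 2*f**2 (V(f) = (f + 0)*(f + f) = f*(2*f) = 2*f**2)
V(l(-4, b(5)))**2 = (2*8**2)**2 = (2*64)**2 = 128**2 = 16384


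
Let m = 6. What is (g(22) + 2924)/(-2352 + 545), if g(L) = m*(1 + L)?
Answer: -3062/1807 ≈ -1.6945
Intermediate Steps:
g(L) = 6 + 6*L (g(L) = 6*(1 + L) = 6 + 6*L)
(g(22) + 2924)/(-2352 + 545) = ((6 + 6*22) + 2924)/(-2352 + 545) = ((6 + 132) + 2924)/(-1807) = (138 + 2924)*(-1/1807) = 3062*(-1/1807) = -3062/1807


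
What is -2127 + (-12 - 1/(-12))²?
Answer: -285839/144 ≈ -1985.0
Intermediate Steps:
-2127 + (-12 - 1/(-12))² = -2127 + (-12 - 1*(-1/12))² = -2127 + (-12 + 1/12)² = -2127 + (-143/12)² = -2127 + 20449/144 = -285839/144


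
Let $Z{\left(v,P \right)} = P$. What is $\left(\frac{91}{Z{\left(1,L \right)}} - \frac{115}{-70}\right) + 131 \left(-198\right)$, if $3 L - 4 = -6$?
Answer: $- \frac{182510}{7} \approx -26073.0$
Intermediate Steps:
$L = - \frac{2}{3}$ ($L = \frac{4}{3} + \frac{1}{3} \left(-6\right) = \frac{4}{3} - 2 = - \frac{2}{3} \approx -0.66667$)
$\left(\frac{91}{Z{\left(1,L \right)}} - \frac{115}{-70}\right) + 131 \left(-198\right) = \left(\frac{91}{- \frac{2}{3}} - \frac{115}{-70}\right) + 131 \left(-198\right) = \left(91 \left(- \frac{3}{2}\right) - - \frac{23}{14}\right) - 25938 = \left(- \frac{273}{2} + \frac{23}{14}\right) - 25938 = - \frac{944}{7} - 25938 = - \frac{182510}{7}$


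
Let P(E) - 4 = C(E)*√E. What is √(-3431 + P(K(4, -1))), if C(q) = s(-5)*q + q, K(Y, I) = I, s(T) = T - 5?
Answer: √(-3427 + 9*I) ≈ 0.07687 + 58.541*I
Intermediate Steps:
s(T) = -5 + T
C(q) = -9*q (C(q) = (-5 - 5)*q + q = -10*q + q = -9*q)
P(E) = 4 - 9*E^(3/2) (P(E) = 4 + (-9*E)*√E = 4 - 9*E^(3/2))
√(-3431 + P(K(4, -1))) = √(-3431 + (4 - (-9)*I)) = √(-3431 + (4 + 9*I)) = √(-3427 + 9*I)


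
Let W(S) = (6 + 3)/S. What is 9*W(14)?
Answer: 81/14 ≈ 5.7857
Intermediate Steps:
W(S) = 9/S
9*W(14) = 9*(9/14) = 81/14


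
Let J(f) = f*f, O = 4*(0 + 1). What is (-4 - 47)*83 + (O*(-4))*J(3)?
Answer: -4377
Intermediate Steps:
O = 4 (O = 4*1 = 4)
J(f) = f²
(-4 - 47)*83 + (O*(-4))*J(3) = (-4 - 47)*83 + (4*(-4))*3² = -51*83 - 16*9 = -4233 - 144 = -4377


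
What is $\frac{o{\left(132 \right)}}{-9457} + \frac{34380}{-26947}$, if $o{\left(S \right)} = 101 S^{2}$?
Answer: $- \frac{47747108988}{254837779} \approx -187.36$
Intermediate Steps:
$\frac{o{\left(132 \right)}}{-9457} + \frac{34380}{-26947} = \frac{101 \cdot 132^{2}}{-9457} + \frac{34380}{-26947} = 101 \cdot 17424 \left(- \frac{1}{9457}\right) + 34380 \left(- \frac{1}{26947}\right) = 1759824 \left(- \frac{1}{9457}\right) - \frac{34380}{26947} = - \frac{1759824}{9457} - \frac{34380}{26947} = - \frac{47747108988}{254837779}$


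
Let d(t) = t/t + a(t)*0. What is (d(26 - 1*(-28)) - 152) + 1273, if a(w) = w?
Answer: 1122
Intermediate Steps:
d(t) = 1 (d(t) = t/t + t*0 = 1 + 0 = 1)
(d(26 - 1*(-28)) - 152) + 1273 = (1 - 152) + 1273 = -151 + 1273 = 1122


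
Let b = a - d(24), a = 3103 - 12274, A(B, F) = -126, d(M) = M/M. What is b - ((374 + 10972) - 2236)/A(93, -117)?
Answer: -573281/63 ≈ -9099.7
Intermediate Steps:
d(M) = 1
a = -9171
b = -9172 (b = -9171 - 1*1 = -9171 - 1 = -9172)
b - ((374 + 10972) - 2236)/A(93, -117) = -9172 - ((374 + 10972) - 2236)/(-126) = -9172 - (11346 - 2236)*(-1)/126 = -9172 - 9110*(-1)/126 = -9172 - 1*(-4555/63) = -9172 + 4555/63 = -573281/63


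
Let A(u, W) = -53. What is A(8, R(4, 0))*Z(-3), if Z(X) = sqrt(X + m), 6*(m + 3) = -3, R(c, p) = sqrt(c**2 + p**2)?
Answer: -53*I*sqrt(26)/2 ≈ -135.12*I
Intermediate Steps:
m = -7/2 (m = -3 + (1/6)*(-3) = -3 - 1/2 = -7/2 ≈ -3.5000)
Z(X) = sqrt(-7/2 + X) (Z(X) = sqrt(X - 7/2) = sqrt(-7/2 + X))
A(8, R(4, 0))*Z(-3) = -53*sqrt(-14 + 4*(-3))/2 = -53*sqrt(-14 - 12)/2 = -53*sqrt(-26)/2 = -53*I*sqrt(26)/2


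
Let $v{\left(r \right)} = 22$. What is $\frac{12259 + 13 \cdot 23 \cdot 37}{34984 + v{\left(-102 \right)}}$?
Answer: $\frac{507}{761} \approx 0.66623$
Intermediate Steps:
$\frac{12259 + 13 \cdot 23 \cdot 37}{34984 + v{\left(-102 \right)}} = \frac{12259 + 13 \cdot 23 \cdot 37}{34984 + 22} = \frac{12259 + 299 \cdot 37}{35006} = \left(12259 + 11063\right) \frac{1}{35006} = 23322 \cdot \frac{1}{35006} = \frac{507}{761}$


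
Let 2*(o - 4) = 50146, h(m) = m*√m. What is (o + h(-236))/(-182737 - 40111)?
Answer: -25077/222848 + 59*I*√59/27856 ≈ -0.11253 + 0.016269*I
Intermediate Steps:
h(m) = m^(3/2)
o = 25077 (o = 4 + (½)*50146 = 4 + 25073 = 25077)
(o + h(-236))/(-182737 - 40111) = (25077 + (-236)^(3/2))/(-182737 - 40111) = (25077 - 472*I*√59)/(-222848) = (25077 - 472*I*√59)*(-1/222848) = -25077/222848 + 59*I*√59/27856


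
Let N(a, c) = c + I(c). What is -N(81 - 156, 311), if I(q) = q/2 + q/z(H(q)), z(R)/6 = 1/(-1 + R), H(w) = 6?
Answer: -2177/3 ≈ -725.67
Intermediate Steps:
z(R) = 6/(-1 + R)
I(q) = 4*q/3 (I(q) = q/2 + q/((6/(-1 + 6))) = q*(1/2) + q/((6/5)) = q/2 + q/((6*(1/5))) = q/2 + q/(6/5) = q/2 + q*(5/6) = q/2 + 5*q/6 = 4*q/3)
N(a, c) = 7*c/3 (N(a, c) = c + 4*c/3 = 7*c/3)
-N(81 - 156, 311) = -7*311/3 = -1*2177/3 = -2177/3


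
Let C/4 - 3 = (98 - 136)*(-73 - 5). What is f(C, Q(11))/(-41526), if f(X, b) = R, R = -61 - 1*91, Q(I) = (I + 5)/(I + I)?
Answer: 76/20763 ≈ 0.0036604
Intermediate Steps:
Q(I) = (5 + I)/(2*I) (Q(I) = (5 + I)/((2*I)) = (5 + I)*(1/(2*I)) = (5 + I)/(2*I))
R = -152 (R = -61 - 91 = -152)
C = 11868 (C = 12 + 4*((98 - 136)*(-73 - 5)) = 12 + 4*(-38*(-78)) = 12 + 4*2964 = 12 + 11856 = 11868)
f(X, b) = -152
f(C, Q(11))/(-41526) = -152/(-41526) = -152*(-1/41526) = 76/20763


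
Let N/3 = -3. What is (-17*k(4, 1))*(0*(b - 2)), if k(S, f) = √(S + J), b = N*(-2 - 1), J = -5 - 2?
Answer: 0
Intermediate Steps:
J = -7
N = -9 (N = 3*(-3) = -9)
b = 27 (b = -9*(-2 - 1) = -9*(-3) = 27)
k(S, f) = √(-7 + S) (k(S, f) = √(S - 7) = √(-7 + S))
(-17*k(4, 1))*(0*(b - 2)) = (-17*√(-7 + 4))*(0*(27 - 2)) = (-17*I*√3)*(0*25) = -17*I*√3*0 = 0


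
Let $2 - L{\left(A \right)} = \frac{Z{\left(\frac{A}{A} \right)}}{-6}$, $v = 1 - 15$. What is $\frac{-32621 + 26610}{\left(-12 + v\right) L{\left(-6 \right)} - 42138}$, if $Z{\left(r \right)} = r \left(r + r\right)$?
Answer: $\frac{18033}{126596} \approx 0.14245$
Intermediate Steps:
$Z{\left(r \right)} = 2 r^{2}$ ($Z{\left(r \right)} = r 2 r = 2 r^{2}$)
$v = -14$ ($v = 1 - 15 = -14$)
$L{\left(A \right)} = \frac{7}{3}$ ($L{\left(A \right)} = 2 - \frac{2 \left(\frac{A}{A}\right)^{2}}{-6} = 2 - 2 \cdot 1^{2} \left(- \frac{1}{6}\right) = 2 - 2 \cdot 1 \left(- \frac{1}{6}\right) = 2 - 2 \left(- \frac{1}{6}\right) = 2 - - \frac{1}{3} = 2 + \frac{1}{3} = \frac{7}{3}$)
$\frac{-32621 + 26610}{\left(-12 + v\right) L{\left(-6 \right)} - 42138} = \frac{-32621 + 26610}{\left(-12 - 14\right) \frac{7}{3} - 42138} = - \frac{6011}{\left(-26\right) \frac{7}{3} - 42138} = - \frac{6011}{- \frac{182}{3} - 42138} = - \frac{6011}{- \frac{126596}{3}} = \left(-6011\right) \left(- \frac{3}{126596}\right) = \frac{18033}{126596}$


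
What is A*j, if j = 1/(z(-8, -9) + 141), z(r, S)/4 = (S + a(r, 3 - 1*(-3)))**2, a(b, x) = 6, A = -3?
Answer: -1/59 ≈ -0.016949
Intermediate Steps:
z(r, S) = 4*(6 + S)**2 (z(r, S) = 4*(S + 6)**2 = 4*(6 + S)**2)
j = 1/177 (j = 1/(4*(6 - 9)**2 + 141) = 1/(4*(-3)**2 + 141) = 1/(4*9 + 141) = 1/(36 + 141) = 1/177 ≈ 0.0056497)
A*j = -3*1/177 = -1/59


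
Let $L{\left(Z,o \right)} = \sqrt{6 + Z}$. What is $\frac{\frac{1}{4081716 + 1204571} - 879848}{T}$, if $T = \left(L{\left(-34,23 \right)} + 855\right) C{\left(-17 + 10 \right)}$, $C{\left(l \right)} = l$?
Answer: $\frac{3976715332940625}{27051891791477} - \frac{9302258088750 i \sqrt{7}}{27051891791477} \approx 147.0 - 0.90979 i$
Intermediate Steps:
$T = -5985 - 14 i \sqrt{7}$ ($T = \left(\sqrt{6 - 34} + 855\right) \left(-17 + 10\right) = \left(\sqrt{-28} + 855\right) \left(-7\right) = \left(2 i \sqrt{7} + 855\right) \left(-7\right) = \left(855 + 2 i \sqrt{7}\right) \left(-7\right) = -5985 - 14 i \sqrt{7} \approx -5985.0 - 37.041 i$)
$\frac{\frac{1}{4081716 + 1204571} - 879848}{T} = \frac{\frac{1}{4081716 + 1204571} - 879848}{-5985 - 14 i \sqrt{7}} = \frac{\frac{1}{5286287} - 879848}{-5985 - 14 i \sqrt{7}} = - \frac{4651129044375}{5286287 \left(-5985 - 14 i \sqrt{7}\right)}$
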